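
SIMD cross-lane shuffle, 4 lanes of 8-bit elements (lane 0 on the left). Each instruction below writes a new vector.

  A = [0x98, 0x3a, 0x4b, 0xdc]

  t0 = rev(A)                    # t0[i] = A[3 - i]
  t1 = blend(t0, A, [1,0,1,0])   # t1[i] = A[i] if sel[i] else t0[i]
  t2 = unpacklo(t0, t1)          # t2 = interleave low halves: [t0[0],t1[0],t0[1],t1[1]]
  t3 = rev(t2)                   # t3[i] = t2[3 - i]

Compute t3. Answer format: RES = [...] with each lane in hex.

→ t0 |dc|4b|3a|98|
→ t1 |98|4b|4b|98|
→ t2 |dc|98|4b|4b|
→ t3 |4b|4b|98|dc|

RES = [ 0x4b  0x4b  0x98  0xdc ]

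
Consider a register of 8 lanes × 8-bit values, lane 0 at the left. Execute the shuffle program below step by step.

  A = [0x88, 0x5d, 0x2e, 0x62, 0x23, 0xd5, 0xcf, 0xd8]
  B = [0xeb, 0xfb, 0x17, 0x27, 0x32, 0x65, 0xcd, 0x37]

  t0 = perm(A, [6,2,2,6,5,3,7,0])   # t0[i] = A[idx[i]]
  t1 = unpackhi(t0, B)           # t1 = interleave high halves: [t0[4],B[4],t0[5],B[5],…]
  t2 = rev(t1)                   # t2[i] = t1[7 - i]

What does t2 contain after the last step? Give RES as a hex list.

t0 = [0xcf, 0x2e, 0x2e, 0xcf, 0xd5, 0x62, 0xd8, 0x88]
t1 = [0xd5, 0x32, 0x62, 0x65, 0xd8, 0xcd, 0x88, 0x37]
t2 = [0x37, 0x88, 0xcd, 0xd8, 0x65, 0x62, 0x32, 0xd5]

RES = [ 0x37  0x88  0xcd  0xd8  0x65  0x62  0x32  0xd5 ]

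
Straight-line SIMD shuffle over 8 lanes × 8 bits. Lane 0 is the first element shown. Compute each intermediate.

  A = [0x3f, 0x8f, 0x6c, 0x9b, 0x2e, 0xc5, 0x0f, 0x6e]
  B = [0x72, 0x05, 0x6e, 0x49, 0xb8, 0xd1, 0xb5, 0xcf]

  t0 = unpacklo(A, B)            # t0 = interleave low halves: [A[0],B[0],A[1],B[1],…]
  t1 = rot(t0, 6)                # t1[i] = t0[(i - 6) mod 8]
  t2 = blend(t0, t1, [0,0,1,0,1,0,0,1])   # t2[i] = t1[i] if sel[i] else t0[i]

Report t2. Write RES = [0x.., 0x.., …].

→ t0 |3f|72|8f|05|6c|6e|9b|49|
→ t1 |8f|05|6c|6e|9b|49|3f|72|
→ t2 |3f|72|6c|05|9b|6e|9b|72|

RES = [0x3f, 0x72, 0x6c, 0x05, 0x9b, 0x6e, 0x9b, 0x72]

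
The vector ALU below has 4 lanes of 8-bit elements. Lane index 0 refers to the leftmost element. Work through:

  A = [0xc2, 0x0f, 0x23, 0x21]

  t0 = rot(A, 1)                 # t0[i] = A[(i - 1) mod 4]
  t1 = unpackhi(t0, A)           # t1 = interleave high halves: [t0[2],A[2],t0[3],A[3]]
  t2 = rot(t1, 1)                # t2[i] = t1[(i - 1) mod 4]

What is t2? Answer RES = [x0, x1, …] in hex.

  t0: 21 c2 0f 23
  t1: 0f 23 23 21
  t2: 21 0f 23 23

RES = [0x21, 0x0f, 0x23, 0x23]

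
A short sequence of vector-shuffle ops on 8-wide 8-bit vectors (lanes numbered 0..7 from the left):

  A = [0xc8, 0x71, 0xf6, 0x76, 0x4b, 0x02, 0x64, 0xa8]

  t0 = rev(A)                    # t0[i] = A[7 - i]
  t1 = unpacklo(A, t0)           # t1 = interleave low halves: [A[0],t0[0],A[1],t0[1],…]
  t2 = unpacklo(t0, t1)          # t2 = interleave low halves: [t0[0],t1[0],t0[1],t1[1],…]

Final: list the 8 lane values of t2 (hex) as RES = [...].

RES = [ 0xa8  0xc8  0x64  0xa8  0x02  0x71  0x4b  0x64 ]

  t0: a8 64 02 4b 76 f6 71 c8
  t1: c8 a8 71 64 f6 02 76 4b
  t2: a8 c8 64 a8 02 71 4b 64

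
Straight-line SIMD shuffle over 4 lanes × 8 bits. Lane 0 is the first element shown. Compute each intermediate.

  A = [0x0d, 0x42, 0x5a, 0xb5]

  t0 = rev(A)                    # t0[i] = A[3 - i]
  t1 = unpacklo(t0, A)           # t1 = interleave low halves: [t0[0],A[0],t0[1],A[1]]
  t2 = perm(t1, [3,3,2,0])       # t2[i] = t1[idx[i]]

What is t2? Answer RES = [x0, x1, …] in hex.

t0 = [0xb5, 0x5a, 0x42, 0x0d]
t1 = [0xb5, 0x0d, 0x5a, 0x42]
t2 = [0x42, 0x42, 0x5a, 0xb5]

RES = [0x42, 0x42, 0x5a, 0xb5]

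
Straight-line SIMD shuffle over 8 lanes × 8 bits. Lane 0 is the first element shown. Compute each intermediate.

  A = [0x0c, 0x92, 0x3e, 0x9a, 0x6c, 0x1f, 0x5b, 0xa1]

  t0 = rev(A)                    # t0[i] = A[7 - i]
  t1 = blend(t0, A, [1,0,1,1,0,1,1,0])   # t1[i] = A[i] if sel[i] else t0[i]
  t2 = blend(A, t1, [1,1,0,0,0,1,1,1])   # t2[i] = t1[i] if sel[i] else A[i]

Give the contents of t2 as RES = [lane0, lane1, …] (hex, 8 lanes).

→ t0 |a1|5b|1f|6c|9a|3e|92|0c|
→ t1 |0c|5b|3e|9a|9a|1f|5b|0c|
→ t2 |0c|5b|3e|9a|6c|1f|5b|0c|

RES = [0x0c, 0x5b, 0x3e, 0x9a, 0x6c, 0x1f, 0x5b, 0x0c]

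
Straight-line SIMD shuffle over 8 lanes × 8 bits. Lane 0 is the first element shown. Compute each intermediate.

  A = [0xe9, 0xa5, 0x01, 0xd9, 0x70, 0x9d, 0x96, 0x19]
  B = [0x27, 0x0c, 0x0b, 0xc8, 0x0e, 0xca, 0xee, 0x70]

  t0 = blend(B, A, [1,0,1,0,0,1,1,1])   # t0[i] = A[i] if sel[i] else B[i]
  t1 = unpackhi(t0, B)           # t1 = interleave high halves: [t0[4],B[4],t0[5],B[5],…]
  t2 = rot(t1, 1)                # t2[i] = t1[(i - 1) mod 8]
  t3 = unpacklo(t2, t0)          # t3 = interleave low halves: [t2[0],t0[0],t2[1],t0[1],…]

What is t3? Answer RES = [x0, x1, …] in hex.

RES = [ 0x70  0xe9  0x0e  0x0c  0x0e  0x01  0x9d  0xc8 ]

t0 = [0xe9, 0x0c, 0x01, 0xc8, 0x0e, 0x9d, 0x96, 0x19]
t1 = [0x0e, 0x0e, 0x9d, 0xca, 0x96, 0xee, 0x19, 0x70]
t2 = [0x70, 0x0e, 0x0e, 0x9d, 0xca, 0x96, 0xee, 0x19]
t3 = [0x70, 0xe9, 0x0e, 0x0c, 0x0e, 0x01, 0x9d, 0xc8]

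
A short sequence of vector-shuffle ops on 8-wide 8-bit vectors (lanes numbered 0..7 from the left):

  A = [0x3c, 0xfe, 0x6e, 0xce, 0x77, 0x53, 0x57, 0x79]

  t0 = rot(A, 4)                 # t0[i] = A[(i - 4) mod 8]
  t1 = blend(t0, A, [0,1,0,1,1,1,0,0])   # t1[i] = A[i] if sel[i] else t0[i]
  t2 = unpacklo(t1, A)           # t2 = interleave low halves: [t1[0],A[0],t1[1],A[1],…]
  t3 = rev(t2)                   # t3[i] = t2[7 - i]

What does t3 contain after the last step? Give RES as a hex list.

RES = [ 0xce  0xce  0x6e  0x57  0xfe  0xfe  0x3c  0x77 ]

  t0: 77 53 57 79 3c fe 6e ce
  t1: 77 fe 57 ce 77 53 6e ce
  t2: 77 3c fe fe 57 6e ce ce
  t3: ce ce 6e 57 fe fe 3c 77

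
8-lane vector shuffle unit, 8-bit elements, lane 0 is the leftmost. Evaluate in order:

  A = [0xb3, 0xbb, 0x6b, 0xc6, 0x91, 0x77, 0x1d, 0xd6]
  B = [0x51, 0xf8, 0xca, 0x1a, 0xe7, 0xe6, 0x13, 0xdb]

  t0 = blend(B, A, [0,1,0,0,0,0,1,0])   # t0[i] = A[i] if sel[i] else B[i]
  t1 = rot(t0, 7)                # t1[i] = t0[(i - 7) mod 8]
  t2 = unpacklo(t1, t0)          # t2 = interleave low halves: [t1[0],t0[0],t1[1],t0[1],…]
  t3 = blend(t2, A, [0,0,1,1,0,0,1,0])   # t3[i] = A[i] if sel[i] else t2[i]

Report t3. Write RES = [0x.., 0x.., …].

RES = [ 0xbb  0x51  0x6b  0xc6  0x1a  0xca  0x1d  0x1a ]

  t0: 51 bb ca 1a e7 e6 1d db
  t1: bb ca 1a e7 e6 1d db 51
  t2: bb 51 ca bb 1a ca e7 1a
  t3: bb 51 6b c6 1a ca 1d 1a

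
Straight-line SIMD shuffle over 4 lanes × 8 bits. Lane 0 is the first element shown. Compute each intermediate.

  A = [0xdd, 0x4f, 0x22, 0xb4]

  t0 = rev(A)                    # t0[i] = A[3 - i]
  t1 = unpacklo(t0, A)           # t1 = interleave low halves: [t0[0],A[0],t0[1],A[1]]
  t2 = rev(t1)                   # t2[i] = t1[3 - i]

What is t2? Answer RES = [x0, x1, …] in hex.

t0 = [0xb4, 0x22, 0x4f, 0xdd]
t1 = [0xb4, 0xdd, 0x22, 0x4f]
t2 = [0x4f, 0x22, 0xdd, 0xb4]

RES = [ 0x4f  0x22  0xdd  0xb4 ]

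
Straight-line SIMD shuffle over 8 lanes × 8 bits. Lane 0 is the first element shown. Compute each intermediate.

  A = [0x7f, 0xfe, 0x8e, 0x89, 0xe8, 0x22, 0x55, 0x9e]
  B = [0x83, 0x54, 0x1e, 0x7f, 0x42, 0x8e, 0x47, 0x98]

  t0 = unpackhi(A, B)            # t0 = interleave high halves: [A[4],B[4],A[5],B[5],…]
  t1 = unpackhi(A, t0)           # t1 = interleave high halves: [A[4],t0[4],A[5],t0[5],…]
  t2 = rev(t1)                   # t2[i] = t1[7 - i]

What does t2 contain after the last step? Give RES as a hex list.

RES = [ 0x98  0x9e  0x9e  0x55  0x47  0x22  0x55  0xe8 ]

  t0: e8 42 22 8e 55 47 9e 98
  t1: e8 55 22 47 55 9e 9e 98
  t2: 98 9e 9e 55 47 22 55 e8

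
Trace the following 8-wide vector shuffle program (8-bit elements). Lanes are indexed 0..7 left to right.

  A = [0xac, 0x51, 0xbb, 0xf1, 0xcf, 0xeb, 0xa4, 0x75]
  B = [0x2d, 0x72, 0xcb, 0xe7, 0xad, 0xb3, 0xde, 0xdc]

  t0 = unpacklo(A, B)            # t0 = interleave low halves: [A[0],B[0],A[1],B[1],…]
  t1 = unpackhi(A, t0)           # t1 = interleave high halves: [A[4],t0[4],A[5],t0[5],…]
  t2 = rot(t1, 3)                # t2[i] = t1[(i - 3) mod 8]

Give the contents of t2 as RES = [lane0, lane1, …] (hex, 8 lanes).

RES = [0xf1, 0x75, 0xe7, 0xcf, 0xbb, 0xeb, 0xcb, 0xa4]

→ t0 |ac|2d|51|72|bb|cb|f1|e7|
→ t1 |cf|bb|eb|cb|a4|f1|75|e7|
→ t2 |f1|75|e7|cf|bb|eb|cb|a4|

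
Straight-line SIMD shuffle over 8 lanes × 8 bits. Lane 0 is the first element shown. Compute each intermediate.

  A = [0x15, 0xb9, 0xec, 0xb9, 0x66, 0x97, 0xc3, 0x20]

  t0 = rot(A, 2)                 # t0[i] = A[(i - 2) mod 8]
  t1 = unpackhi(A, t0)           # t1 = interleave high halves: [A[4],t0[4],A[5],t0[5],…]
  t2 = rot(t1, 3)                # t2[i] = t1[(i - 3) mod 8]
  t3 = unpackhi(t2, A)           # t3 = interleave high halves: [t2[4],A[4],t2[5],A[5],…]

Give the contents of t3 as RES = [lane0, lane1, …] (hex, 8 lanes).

t0 = [0xc3, 0x20, 0x15, 0xb9, 0xec, 0xb9, 0x66, 0x97]
t1 = [0x66, 0xec, 0x97, 0xb9, 0xc3, 0x66, 0x20, 0x97]
t2 = [0x66, 0x20, 0x97, 0x66, 0xec, 0x97, 0xb9, 0xc3]
t3 = [0xec, 0x66, 0x97, 0x97, 0xb9, 0xc3, 0xc3, 0x20]

RES = [0xec, 0x66, 0x97, 0x97, 0xb9, 0xc3, 0xc3, 0x20]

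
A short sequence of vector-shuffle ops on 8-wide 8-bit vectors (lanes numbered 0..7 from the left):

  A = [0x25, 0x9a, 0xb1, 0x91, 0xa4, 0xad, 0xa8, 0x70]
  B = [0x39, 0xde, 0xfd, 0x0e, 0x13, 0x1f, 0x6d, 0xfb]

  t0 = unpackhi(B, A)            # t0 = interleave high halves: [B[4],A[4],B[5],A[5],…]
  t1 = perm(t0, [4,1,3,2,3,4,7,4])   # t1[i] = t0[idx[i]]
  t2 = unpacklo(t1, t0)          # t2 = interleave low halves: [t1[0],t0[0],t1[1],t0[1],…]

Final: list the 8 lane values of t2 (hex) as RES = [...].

→ t0 |13|a4|1f|ad|6d|a8|fb|70|
→ t1 |6d|a4|ad|1f|ad|6d|70|6d|
→ t2 |6d|13|a4|a4|ad|1f|1f|ad|

RES = [ 0x6d  0x13  0xa4  0xa4  0xad  0x1f  0x1f  0xad ]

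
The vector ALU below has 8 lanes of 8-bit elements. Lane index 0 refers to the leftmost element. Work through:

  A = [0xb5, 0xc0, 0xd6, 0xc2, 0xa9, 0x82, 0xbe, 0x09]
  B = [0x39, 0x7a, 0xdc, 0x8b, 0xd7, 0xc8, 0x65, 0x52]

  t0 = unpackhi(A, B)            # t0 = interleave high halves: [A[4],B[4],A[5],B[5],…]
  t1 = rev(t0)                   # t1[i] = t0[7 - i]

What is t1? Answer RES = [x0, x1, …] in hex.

RES = [ 0x52  0x09  0x65  0xbe  0xc8  0x82  0xd7  0xa9 ]

t0 = [0xa9, 0xd7, 0x82, 0xc8, 0xbe, 0x65, 0x09, 0x52]
t1 = [0x52, 0x09, 0x65, 0xbe, 0xc8, 0x82, 0xd7, 0xa9]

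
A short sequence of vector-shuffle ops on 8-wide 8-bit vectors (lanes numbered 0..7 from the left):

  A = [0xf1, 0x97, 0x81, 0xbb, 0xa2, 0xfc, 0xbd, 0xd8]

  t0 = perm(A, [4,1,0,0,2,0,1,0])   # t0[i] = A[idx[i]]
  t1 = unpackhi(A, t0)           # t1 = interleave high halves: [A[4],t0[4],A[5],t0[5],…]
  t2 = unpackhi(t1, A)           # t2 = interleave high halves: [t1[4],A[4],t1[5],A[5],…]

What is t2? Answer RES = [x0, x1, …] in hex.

  t0: a2 97 f1 f1 81 f1 97 f1
  t1: a2 81 fc f1 bd 97 d8 f1
  t2: bd a2 97 fc d8 bd f1 d8

RES = [ 0xbd  0xa2  0x97  0xfc  0xd8  0xbd  0xf1  0xd8 ]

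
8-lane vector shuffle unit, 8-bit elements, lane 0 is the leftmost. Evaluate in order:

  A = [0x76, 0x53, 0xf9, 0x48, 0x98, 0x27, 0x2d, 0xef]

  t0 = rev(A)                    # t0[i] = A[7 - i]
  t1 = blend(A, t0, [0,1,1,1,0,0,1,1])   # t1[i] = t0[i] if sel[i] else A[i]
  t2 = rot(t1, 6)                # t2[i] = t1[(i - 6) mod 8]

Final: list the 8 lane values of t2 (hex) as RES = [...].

RES = [ 0x27  0x98  0x98  0x27  0x53  0x76  0x76  0x2d ]

t0 = [0xef, 0x2d, 0x27, 0x98, 0x48, 0xf9, 0x53, 0x76]
t1 = [0x76, 0x2d, 0x27, 0x98, 0x98, 0x27, 0x53, 0x76]
t2 = [0x27, 0x98, 0x98, 0x27, 0x53, 0x76, 0x76, 0x2d]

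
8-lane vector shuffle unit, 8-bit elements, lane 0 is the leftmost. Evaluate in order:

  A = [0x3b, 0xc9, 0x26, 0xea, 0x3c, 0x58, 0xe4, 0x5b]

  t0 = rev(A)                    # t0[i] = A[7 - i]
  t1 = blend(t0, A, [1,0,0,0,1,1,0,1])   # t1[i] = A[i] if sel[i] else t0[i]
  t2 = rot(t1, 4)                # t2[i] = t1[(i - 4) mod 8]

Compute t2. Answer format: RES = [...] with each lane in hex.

→ t0 |5b|e4|58|3c|ea|26|c9|3b|
→ t1 |3b|e4|58|3c|3c|58|c9|5b|
→ t2 |3c|58|c9|5b|3b|e4|58|3c|

RES = [0x3c, 0x58, 0xc9, 0x5b, 0x3b, 0xe4, 0x58, 0x3c]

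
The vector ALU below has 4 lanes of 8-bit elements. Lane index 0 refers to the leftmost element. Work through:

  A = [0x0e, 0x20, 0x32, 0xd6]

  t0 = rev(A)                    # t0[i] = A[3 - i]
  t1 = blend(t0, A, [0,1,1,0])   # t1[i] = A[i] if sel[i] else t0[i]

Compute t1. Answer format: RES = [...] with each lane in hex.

t0 = [0xd6, 0x32, 0x20, 0x0e]
t1 = [0xd6, 0x20, 0x32, 0x0e]

RES = [ 0xd6  0x20  0x32  0x0e ]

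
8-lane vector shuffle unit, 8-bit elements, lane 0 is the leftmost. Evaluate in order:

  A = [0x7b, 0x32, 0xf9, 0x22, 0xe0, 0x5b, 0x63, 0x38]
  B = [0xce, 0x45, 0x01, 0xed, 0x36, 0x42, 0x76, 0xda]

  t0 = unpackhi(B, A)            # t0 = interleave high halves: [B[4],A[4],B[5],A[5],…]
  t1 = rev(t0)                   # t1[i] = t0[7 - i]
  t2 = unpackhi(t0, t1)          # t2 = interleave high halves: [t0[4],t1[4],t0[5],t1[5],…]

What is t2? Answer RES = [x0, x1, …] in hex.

  t0: 36 e0 42 5b 76 63 da 38
  t1: 38 da 63 76 5b 42 e0 36
  t2: 76 5b 63 42 da e0 38 36

RES = [0x76, 0x5b, 0x63, 0x42, 0xda, 0xe0, 0x38, 0x36]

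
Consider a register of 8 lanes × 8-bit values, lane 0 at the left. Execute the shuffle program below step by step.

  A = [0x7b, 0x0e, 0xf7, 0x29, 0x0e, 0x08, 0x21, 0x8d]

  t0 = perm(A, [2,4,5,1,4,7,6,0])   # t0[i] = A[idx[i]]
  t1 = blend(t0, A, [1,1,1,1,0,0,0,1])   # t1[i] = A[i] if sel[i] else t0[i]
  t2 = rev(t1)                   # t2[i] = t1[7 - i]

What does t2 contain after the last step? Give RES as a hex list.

t0 = [0xf7, 0x0e, 0x08, 0x0e, 0x0e, 0x8d, 0x21, 0x7b]
t1 = [0x7b, 0x0e, 0xf7, 0x29, 0x0e, 0x8d, 0x21, 0x8d]
t2 = [0x8d, 0x21, 0x8d, 0x0e, 0x29, 0xf7, 0x0e, 0x7b]

RES = [0x8d, 0x21, 0x8d, 0x0e, 0x29, 0xf7, 0x0e, 0x7b]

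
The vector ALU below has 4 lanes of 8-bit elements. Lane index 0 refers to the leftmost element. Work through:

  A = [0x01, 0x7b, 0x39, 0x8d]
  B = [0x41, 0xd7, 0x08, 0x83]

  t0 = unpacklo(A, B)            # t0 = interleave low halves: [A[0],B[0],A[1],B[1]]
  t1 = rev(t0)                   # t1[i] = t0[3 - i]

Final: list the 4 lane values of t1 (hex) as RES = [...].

RES = [ 0xd7  0x7b  0x41  0x01 ]

→ t0 |01|41|7b|d7|
→ t1 |d7|7b|41|01|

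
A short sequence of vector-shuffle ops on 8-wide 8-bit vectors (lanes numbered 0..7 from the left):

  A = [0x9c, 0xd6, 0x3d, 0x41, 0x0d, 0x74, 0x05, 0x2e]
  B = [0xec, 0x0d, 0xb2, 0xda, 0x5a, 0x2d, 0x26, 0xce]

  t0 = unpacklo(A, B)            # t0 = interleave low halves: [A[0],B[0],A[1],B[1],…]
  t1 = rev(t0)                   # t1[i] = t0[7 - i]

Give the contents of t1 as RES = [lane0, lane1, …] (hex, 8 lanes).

RES = [ 0xda  0x41  0xb2  0x3d  0x0d  0xd6  0xec  0x9c ]

  t0: 9c ec d6 0d 3d b2 41 da
  t1: da 41 b2 3d 0d d6 ec 9c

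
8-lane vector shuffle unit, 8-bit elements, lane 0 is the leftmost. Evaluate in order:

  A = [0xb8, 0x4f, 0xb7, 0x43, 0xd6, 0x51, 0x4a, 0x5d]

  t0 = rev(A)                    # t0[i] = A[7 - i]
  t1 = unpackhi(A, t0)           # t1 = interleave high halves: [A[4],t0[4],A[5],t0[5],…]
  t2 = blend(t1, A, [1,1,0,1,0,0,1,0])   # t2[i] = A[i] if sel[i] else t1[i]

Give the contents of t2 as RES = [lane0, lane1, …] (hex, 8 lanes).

t0 = [0x5d, 0x4a, 0x51, 0xd6, 0x43, 0xb7, 0x4f, 0xb8]
t1 = [0xd6, 0x43, 0x51, 0xb7, 0x4a, 0x4f, 0x5d, 0xb8]
t2 = [0xb8, 0x4f, 0x51, 0x43, 0x4a, 0x4f, 0x4a, 0xb8]

RES = [0xb8, 0x4f, 0x51, 0x43, 0x4a, 0x4f, 0x4a, 0xb8]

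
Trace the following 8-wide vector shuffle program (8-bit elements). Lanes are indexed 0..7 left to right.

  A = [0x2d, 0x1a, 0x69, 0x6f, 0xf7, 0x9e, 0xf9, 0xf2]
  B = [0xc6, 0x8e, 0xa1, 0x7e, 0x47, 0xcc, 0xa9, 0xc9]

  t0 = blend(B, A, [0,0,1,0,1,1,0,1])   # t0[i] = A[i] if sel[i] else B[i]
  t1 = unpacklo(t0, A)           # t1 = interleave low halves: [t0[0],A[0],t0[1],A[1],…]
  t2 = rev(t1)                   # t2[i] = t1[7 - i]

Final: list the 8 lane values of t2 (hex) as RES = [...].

  t0: c6 8e 69 7e f7 9e a9 f2
  t1: c6 2d 8e 1a 69 69 7e 6f
  t2: 6f 7e 69 69 1a 8e 2d c6

RES = [0x6f, 0x7e, 0x69, 0x69, 0x1a, 0x8e, 0x2d, 0xc6]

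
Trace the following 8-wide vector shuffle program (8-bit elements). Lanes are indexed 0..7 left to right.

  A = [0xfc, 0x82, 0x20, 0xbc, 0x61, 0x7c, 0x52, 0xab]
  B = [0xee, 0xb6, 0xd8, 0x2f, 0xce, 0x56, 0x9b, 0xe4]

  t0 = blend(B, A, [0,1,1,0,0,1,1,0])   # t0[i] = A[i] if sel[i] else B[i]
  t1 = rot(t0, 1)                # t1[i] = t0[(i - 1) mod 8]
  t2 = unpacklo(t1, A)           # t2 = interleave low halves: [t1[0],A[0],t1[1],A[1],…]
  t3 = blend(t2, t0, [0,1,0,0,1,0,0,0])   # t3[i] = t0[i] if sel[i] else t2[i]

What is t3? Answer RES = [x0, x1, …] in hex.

→ t0 |ee|82|20|2f|ce|7c|52|e4|
→ t1 |e4|ee|82|20|2f|ce|7c|52|
→ t2 |e4|fc|ee|82|82|20|20|bc|
→ t3 |e4|82|ee|82|ce|20|20|bc|

RES = [ 0xe4  0x82  0xee  0x82  0xce  0x20  0x20  0xbc ]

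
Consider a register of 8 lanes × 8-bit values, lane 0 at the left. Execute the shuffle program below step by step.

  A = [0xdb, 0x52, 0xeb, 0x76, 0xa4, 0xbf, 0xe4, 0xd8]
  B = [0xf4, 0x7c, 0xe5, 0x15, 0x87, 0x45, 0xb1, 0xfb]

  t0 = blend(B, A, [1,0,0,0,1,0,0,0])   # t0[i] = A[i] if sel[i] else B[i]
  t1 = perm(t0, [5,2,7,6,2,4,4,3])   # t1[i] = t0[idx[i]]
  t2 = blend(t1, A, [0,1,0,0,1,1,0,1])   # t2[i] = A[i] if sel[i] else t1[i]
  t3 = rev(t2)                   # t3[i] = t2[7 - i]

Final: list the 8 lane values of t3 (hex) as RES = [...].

RES = [ 0xd8  0xa4  0xbf  0xa4  0xb1  0xfb  0x52  0x45 ]

t0 = [0xdb, 0x7c, 0xe5, 0x15, 0xa4, 0x45, 0xb1, 0xfb]
t1 = [0x45, 0xe5, 0xfb, 0xb1, 0xe5, 0xa4, 0xa4, 0x15]
t2 = [0x45, 0x52, 0xfb, 0xb1, 0xa4, 0xbf, 0xa4, 0xd8]
t3 = [0xd8, 0xa4, 0xbf, 0xa4, 0xb1, 0xfb, 0x52, 0x45]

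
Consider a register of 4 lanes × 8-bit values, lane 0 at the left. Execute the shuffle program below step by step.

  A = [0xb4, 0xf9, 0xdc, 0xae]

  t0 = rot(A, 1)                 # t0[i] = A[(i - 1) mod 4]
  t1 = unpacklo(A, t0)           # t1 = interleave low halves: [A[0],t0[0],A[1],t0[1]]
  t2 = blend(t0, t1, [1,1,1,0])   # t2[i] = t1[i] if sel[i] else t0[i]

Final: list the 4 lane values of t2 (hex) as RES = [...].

t0 = [0xae, 0xb4, 0xf9, 0xdc]
t1 = [0xb4, 0xae, 0xf9, 0xb4]
t2 = [0xb4, 0xae, 0xf9, 0xdc]

RES = [ 0xb4  0xae  0xf9  0xdc ]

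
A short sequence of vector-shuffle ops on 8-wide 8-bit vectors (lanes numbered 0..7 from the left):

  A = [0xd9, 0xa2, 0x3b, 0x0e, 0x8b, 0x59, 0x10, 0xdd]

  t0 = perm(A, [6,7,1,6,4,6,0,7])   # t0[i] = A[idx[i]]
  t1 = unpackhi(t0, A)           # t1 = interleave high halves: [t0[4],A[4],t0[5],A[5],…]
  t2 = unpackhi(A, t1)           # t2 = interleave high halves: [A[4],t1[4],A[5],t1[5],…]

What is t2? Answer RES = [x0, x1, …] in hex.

RES = [0x8b, 0xd9, 0x59, 0x10, 0x10, 0xdd, 0xdd, 0xdd]

t0 = [0x10, 0xdd, 0xa2, 0x10, 0x8b, 0x10, 0xd9, 0xdd]
t1 = [0x8b, 0x8b, 0x10, 0x59, 0xd9, 0x10, 0xdd, 0xdd]
t2 = [0x8b, 0xd9, 0x59, 0x10, 0x10, 0xdd, 0xdd, 0xdd]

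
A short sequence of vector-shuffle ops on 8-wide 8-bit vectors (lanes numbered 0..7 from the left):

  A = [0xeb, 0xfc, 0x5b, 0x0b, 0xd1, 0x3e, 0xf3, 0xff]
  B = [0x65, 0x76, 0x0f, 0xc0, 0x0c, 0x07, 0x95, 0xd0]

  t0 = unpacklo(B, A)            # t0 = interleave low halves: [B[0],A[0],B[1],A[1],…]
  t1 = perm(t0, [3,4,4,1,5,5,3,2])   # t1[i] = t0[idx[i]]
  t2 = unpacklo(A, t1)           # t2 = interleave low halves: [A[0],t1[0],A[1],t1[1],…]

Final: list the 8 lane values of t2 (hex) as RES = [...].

  t0: 65 eb 76 fc 0f 5b c0 0b
  t1: fc 0f 0f eb 5b 5b fc 76
  t2: eb fc fc 0f 5b 0f 0b eb

RES = [ 0xeb  0xfc  0xfc  0x0f  0x5b  0x0f  0x0b  0xeb ]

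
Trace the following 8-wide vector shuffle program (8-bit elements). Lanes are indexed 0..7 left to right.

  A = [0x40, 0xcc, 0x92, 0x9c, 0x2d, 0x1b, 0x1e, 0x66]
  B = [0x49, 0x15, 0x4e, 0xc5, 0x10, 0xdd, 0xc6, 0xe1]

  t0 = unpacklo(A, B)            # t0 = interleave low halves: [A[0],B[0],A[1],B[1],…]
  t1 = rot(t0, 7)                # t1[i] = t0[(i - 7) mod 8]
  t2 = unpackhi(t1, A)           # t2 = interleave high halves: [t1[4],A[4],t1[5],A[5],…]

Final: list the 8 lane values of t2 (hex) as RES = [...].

RES = [0x4e, 0x2d, 0x9c, 0x1b, 0xc5, 0x1e, 0x40, 0x66]

  t0: 40 49 cc 15 92 4e 9c c5
  t1: 49 cc 15 92 4e 9c c5 40
  t2: 4e 2d 9c 1b c5 1e 40 66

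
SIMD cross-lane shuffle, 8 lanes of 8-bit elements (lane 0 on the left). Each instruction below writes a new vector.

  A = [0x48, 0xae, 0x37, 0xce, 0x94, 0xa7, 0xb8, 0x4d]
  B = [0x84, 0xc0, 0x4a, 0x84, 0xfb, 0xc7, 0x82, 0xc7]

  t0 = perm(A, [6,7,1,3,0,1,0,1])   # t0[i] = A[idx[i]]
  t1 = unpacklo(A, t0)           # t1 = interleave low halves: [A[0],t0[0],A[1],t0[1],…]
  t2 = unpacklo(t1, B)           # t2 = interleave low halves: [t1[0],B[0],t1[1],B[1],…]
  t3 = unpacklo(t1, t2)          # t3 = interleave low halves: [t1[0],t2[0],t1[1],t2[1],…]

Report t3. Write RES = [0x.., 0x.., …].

RES = [0x48, 0x48, 0xb8, 0x84, 0xae, 0xb8, 0x4d, 0xc0]

t0 = [0xb8, 0x4d, 0xae, 0xce, 0x48, 0xae, 0x48, 0xae]
t1 = [0x48, 0xb8, 0xae, 0x4d, 0x37, 0xae, 0xce, 0xce]
t2 = [0x48, 0x84, 0xb8, 0xc0, 0xae, 0x4a, 0x4d, 0x84]
t3 = [0x48, 0x48, 0xb8, 0x84, 0xae, 0xb8, 0x4d, 0xc0]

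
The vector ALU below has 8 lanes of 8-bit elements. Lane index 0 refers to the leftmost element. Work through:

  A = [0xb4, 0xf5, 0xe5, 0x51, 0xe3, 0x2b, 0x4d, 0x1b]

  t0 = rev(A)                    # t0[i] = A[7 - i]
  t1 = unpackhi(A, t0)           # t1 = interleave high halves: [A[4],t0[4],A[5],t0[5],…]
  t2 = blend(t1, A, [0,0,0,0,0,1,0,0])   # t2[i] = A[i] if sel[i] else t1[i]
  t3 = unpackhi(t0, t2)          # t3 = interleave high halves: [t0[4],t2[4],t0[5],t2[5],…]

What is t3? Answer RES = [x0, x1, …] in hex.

RES = [0x51, 0x4d, 0xe5, 0x2b, 0xf5, 0x1b, 0xb4, 0xb4]

→ t0 |1b|4d|2b|e3|51|e5|f5|b4|
→ t1 |e3|51|2b|e5|4d|f5|1b|b4|
→ t2 |e3|51|2b|e5|4d|2b|1b|b4|
→ t3 |51|4d|e5|2b|f5|1b|b4|b4|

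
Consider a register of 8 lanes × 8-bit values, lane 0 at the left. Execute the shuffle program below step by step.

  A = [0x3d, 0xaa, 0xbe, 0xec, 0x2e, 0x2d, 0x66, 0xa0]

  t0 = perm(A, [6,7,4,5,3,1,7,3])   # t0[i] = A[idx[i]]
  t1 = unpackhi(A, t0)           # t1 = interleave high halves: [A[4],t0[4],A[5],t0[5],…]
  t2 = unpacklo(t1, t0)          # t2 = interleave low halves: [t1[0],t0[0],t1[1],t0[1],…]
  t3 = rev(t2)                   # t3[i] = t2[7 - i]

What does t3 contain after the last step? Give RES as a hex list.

t0 = [0x66, 0xa0, 0x2e, 0x2d, 0xec, 0xaa, 0xa0, 0xec]
t1 = [0x2e, 0xec, 0x2d, 0xaa, 0x66, 0xa0, 0xa0, 0xec]
t2 = [0x2e, 0x66, 0xec, 0xa0, 0x2d, 0x2e, 0xaa, 0x2d]
t3 = [0x2d, 0xaa, 0x2e, 0x2d, 0xa0, 0xec, 0x66, 0x2e]

RES = [ 0x2d  0xaa  0x2e  0x2d  0xa0  0xec  0x66  0x2e ]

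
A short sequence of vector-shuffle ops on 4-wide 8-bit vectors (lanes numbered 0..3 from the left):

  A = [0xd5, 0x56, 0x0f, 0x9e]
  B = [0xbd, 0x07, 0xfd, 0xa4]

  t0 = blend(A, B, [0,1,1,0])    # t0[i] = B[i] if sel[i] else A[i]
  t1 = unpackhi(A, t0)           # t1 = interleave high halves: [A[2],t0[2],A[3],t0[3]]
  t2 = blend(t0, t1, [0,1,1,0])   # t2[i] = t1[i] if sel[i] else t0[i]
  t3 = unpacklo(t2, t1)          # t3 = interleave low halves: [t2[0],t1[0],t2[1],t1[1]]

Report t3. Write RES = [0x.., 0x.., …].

→ t0 |d5|07|fd|9e|
→ t1 |0f|fd|9e|9e|
→ t2 |d5|fd|9e|9e|
→ t3 |d5|0f|fd|fd|

RES = [0xd5, 0x0f, 0xfd, 0xfd]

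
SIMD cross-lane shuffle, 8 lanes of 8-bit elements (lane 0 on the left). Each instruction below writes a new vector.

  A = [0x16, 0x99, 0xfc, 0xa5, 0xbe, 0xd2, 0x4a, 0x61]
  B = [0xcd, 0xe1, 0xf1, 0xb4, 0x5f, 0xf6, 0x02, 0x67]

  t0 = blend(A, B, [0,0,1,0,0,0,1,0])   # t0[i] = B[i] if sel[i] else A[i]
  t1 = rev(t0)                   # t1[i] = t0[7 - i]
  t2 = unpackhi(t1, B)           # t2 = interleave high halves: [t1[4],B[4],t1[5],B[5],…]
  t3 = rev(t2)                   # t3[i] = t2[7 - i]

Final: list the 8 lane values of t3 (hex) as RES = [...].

RES = [0x67, 0x16, 0x02, 0x99, 0xf6, 0xf1, 0x5f, 0xa5]

t0 = [0x16, 0x99, 0xf1, 0xa5, 0xbe, 0xd2, 0x02, 0x61]
t1 = [0x61, 0x02, 0xd2, 0xbe, 0xa5, 0xf1, 0x99, 0x16]
t2 = [0xa5, 0x5f, 0xf1, 0xf6, 0x99, 0x02, 0x16, 0x67]
t3 = [0x67, 0x16, 0x02, 0x99, 0xf6, 0xf1, 0x5f, 0xa5]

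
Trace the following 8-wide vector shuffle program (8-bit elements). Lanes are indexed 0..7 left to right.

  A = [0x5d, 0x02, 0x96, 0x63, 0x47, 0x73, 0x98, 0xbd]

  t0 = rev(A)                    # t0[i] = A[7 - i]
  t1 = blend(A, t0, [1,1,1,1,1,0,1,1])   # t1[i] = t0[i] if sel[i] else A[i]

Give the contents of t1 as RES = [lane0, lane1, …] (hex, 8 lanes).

→ t0 |bd|98|73|47|63|96|02|5d|
→ t1 |bd|98|73|47|63|73|02|5d|

RES = [0xbd, 0x98, 0x73, 0x47, 0x63, 0x73, 0x02, 0x5d]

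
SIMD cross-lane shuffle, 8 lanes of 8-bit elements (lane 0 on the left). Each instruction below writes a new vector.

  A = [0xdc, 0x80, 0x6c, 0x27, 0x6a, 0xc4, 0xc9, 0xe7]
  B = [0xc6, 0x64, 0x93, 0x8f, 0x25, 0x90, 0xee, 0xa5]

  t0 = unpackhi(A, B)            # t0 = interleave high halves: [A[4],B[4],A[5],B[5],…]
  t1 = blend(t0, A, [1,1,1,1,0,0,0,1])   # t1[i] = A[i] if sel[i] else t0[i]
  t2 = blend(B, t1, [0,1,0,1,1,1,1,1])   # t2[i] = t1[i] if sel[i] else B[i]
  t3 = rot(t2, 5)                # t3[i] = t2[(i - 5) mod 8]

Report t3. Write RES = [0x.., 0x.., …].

→ t0 |6a|25|c4|90|c9|ee|e7|a5|
→ t1 |dc|80|6c|27|c9|ee|e7|e7|
→ t2 |c6|80|93|27|c9|ee|e7|e7|
→ t3 |27|c9|ee|e7|e7|c6|80|93|

RES = [0x27, 0xc9, 0xee, 0xe7, 0xe7, 0xc6, 0x80, 0x93]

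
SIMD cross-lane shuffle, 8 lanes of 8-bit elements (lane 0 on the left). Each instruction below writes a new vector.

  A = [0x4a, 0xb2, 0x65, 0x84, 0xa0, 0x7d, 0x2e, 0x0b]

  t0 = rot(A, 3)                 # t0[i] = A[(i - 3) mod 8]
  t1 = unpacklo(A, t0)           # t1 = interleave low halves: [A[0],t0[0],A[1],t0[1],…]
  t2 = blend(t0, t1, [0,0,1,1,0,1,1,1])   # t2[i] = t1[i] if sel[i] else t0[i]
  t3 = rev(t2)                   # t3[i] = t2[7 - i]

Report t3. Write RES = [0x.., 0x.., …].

→ t0 |7d|2e|0b|4a|b2|65|84|a0|
→ t1 |4a|7d|b2|2e|65|0b|84|4a|
→ t2 |7d|2e|b2|2e|b2|0b|84|4a|
→ t3 |4a|84|0b|b2|2e|b2|2e|7d|

RES = [ 0x4a  0x84  0x0b  0xb2  0x2e  0xb2  0x2e  0x7d ]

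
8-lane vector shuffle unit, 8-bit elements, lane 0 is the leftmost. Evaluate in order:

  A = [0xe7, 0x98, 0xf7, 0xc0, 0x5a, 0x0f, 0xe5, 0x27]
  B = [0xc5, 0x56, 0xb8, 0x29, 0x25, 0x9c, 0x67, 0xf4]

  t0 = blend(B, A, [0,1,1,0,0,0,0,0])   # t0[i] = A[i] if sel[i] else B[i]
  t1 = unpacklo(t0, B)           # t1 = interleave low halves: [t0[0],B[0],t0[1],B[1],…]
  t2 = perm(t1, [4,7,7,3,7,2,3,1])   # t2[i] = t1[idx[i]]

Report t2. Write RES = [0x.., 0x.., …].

RES = [0xf7, 0x29, 0x29, 0x56, 0x29, 0x98, 0x56, 0xc5]

  t0: c5 98 f7 29 25 9c 67 f4
  t1: c5 c5 98 56 f7 b8 29 29
  t2: f7 29 29 56 29 98 56 c5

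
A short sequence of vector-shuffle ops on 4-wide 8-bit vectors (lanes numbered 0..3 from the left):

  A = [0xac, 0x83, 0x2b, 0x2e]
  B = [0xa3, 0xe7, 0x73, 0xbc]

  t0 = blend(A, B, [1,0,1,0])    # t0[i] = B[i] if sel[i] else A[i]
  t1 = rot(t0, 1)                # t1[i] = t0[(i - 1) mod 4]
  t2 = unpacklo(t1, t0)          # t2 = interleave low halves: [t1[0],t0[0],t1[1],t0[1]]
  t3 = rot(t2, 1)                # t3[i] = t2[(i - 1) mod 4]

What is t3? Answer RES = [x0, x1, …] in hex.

RES = [0x83, 0x2e, 0xa3, 0xa3]

→ t0 |a3|83|73|2e|
→ t1 |2e|a3|83|73|
→ t2 |2e|a3|a3|83|
→ t3 |83|2e|a3|a3|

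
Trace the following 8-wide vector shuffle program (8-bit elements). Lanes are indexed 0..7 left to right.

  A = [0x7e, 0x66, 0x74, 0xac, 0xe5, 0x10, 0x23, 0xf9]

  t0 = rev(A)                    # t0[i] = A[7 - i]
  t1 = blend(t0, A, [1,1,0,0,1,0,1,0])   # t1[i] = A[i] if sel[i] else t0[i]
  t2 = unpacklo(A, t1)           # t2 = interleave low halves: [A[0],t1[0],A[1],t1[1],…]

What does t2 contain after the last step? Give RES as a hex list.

  t0: f9 23 10 e5 ac 74 66 7e
  t1: 7e 66 10 e5 e5 74 23 7e
  t2: 7e 7e 66 66 74 10 ac e5

RES = [ 0x7e  0x7e  0x66  0x66  0x74  0x10  0xac  0xe5 ]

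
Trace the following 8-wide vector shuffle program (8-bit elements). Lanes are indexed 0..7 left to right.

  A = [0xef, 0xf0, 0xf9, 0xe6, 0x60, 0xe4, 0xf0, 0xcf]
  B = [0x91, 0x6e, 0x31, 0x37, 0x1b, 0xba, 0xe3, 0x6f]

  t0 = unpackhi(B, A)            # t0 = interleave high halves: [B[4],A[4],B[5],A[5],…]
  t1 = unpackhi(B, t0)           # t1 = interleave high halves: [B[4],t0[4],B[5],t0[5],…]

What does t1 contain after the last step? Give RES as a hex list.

→ t0 |1b|60|ba|e4|e3|f0|6f|cf|
→ t1 |1b|e3|ba|f0|e3|6f|6f|cf|

RES = [ 0x1b  0xe3  0xba  0xf0  0xe3  0x6f  0x6f  0xcf ]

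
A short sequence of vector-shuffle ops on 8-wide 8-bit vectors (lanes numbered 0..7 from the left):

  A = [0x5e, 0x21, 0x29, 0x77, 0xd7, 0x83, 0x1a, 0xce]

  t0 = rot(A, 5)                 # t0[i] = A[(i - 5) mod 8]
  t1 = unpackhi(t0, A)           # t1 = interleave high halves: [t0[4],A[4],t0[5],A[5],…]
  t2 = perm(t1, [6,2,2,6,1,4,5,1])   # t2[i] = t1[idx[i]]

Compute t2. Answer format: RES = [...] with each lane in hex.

RES = [0x29, 0x5e, 0x5e, 0x29, 0xd7, 0x21, 0x1a, 0xd7]

→ t0 |77|d7|83|1a|ce|5e|21|29|
→ t1 |ce|d7|5e|83|21|1a|29|ce|
→ t2 |29|5e|5e|29|d7|21|1a|d7|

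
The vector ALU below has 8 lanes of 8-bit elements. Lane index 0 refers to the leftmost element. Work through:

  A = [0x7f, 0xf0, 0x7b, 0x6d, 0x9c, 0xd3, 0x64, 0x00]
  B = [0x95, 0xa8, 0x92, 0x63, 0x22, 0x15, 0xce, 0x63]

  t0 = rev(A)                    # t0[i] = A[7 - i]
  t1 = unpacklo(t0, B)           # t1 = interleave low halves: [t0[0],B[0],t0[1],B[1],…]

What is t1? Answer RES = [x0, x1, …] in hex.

RES = [0x00, 0x95, 0x64, 0xa8, 0xd3, 0x92, 0x9c, 0x63]

  t0: 00 64 d3 9c 6d 7b f0 7f
  t1: 00 95 64 a8 d3 92 9c 63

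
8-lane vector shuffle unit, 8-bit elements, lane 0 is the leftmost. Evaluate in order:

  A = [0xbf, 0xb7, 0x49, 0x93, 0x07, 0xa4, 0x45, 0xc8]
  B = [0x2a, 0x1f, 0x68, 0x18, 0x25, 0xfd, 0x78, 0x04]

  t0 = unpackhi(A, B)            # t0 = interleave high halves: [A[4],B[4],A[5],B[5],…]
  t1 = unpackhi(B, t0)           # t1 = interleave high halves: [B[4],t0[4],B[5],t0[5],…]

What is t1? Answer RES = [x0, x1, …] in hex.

→ t0 |07|25|a4|fd|45|78|c8|04|
→ t1 |25|45|fd|78|78|c8|04|04|

RES = [ 0x25  0x45  0xfd  0x78  0x78  0xc8  0x04  0x04 ]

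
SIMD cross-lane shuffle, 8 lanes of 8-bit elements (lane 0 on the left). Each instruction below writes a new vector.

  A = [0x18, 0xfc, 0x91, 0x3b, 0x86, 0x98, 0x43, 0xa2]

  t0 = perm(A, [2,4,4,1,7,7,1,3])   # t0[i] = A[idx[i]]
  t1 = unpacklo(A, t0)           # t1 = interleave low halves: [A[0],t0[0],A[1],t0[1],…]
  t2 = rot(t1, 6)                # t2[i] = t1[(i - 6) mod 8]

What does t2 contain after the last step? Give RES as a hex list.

RES = [0xfc, 0x86, 0x91, 0x86, 0x3b, 0xfc, 0x18, 0x91]

t0 = [0x91, 0x86, 0x86, 0xfc, 0xa2, 0xa2, 0xfc, 0x3b]
t1 = [0x18, 0x91, 0xfc, 0x86, 0x91, 0x86, 0x3b, 0xfc]
t2 = [0xfc, 0x86, 0x91, 0x86, 0x3b, 0xfc, 0x18, 0x91]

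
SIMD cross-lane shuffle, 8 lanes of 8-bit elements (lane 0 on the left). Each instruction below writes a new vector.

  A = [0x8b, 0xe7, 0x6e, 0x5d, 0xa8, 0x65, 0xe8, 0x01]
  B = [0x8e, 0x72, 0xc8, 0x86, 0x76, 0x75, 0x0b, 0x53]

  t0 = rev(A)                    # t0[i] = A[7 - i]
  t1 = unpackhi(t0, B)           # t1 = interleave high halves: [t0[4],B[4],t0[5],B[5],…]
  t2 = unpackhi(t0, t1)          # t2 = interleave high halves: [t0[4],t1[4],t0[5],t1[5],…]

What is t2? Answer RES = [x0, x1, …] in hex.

  t0: 01 e8 65 a8 5d 6e e7 8b
  t1: 5d 76 6e 75 e7 0b 8b 53
  t2: 5d e7 6e 0b e7 8b 8b 53

RES = [0x5d, 0xe7, 0x6e, 0x0b, 0xe7, 0x8b, 0x8b, 0x53]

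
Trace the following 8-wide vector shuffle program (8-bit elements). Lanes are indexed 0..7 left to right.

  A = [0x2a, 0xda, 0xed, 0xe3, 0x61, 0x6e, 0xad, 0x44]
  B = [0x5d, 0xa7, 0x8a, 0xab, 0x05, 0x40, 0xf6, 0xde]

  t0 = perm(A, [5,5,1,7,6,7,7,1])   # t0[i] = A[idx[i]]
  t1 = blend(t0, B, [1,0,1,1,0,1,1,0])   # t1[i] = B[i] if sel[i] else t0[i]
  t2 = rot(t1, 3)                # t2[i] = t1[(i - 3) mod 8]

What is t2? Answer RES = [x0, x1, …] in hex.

→ t0 |6e|6e|da|44|ad|44|44|da|
→ t1 |5d|6e|8a|ab|ad|40|f6|da|
→ t2 |40|f6|da|5d|6e|8a|ab|ad|

RES = [ 0x40  0xf6  0xda  0x5d  0x6e  0x8a  0xab  0xad ]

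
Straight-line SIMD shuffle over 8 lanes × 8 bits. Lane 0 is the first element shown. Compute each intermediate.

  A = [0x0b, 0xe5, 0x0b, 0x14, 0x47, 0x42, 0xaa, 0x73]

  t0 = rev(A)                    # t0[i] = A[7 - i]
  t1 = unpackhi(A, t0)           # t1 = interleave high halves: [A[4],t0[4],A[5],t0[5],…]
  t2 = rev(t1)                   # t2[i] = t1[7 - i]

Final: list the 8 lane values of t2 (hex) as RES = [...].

  t0: 73 aa 42 47 14 0b e5 0b
  t1: 47 14 42 0b aa e5 73 0b
  t2: 0b 73 e5 aa 0b 42 14 47

RES = [0x0b, 0x73, 0xe5, 0xaa, 0x0b, 0x42, 0x14, 0x47]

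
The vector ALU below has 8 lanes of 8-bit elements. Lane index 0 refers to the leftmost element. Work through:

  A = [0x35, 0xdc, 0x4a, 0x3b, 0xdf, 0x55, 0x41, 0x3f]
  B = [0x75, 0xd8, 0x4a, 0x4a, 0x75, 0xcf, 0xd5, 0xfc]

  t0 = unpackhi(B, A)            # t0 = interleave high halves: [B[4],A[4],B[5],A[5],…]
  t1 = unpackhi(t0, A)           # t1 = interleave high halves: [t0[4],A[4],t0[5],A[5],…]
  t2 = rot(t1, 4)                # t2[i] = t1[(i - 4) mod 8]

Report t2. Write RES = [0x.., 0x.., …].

→ t0 |75|df|cf|55|d5|41|fc|3f|
→ t1 |d5|df|41|55|fc|41|3f|3f|
→ t2 |fc|41|3f|3f|d5|df|41|55|

RES = [0xfc, 0x41, 0x3f, 0x3f, 0xd5, 0xdf, 0x41, 0x55]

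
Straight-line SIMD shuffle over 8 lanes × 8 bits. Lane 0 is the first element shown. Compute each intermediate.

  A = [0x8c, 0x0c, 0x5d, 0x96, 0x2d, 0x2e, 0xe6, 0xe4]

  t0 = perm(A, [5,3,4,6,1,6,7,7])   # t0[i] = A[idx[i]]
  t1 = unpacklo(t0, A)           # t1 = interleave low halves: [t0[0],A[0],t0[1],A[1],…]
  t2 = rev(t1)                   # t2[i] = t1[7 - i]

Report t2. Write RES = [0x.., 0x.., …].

RES = [ 0x96  0xe6  0x5d  0x2d  0x0c  0x96  0x8c  0x2e ]

t0 = [0x2e, 0x96, 0x2d, 0xe6, 0x0c, 0xe6, 0xe4, 0xe4]
t1 = [0x2e, 0x8c, 0x96, 0x0c, 0x2d, 0x5d, 0xe6, 0x96]
t2 = [0x96, 0xe6, 0x5d, 0x2d, 0x0c, 0x96, 0x8c, 0x2e]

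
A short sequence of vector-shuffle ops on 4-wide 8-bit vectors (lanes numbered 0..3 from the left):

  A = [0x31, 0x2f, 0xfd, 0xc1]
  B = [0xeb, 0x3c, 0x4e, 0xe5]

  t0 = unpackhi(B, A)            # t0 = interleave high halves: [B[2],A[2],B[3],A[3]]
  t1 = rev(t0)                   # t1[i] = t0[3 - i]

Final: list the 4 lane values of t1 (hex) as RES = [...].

RES = [ 0xc1  0xe5  0xfd  0x4e ]

→ t0 |4e|fd|e5|c1|
→ t1 |c1|e5|fd|4e|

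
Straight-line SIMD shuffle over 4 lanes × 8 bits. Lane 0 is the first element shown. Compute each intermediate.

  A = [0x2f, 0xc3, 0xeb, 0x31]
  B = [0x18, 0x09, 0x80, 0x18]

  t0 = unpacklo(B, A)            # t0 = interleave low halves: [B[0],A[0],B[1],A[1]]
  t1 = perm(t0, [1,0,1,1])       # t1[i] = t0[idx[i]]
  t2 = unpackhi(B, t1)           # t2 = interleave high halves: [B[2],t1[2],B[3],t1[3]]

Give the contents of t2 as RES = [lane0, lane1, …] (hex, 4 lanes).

t0 = [0x18, 0x2f, 0x09, 0xc3]
t1 = [0x2f, 0x18, 0x2f, 0x2f]
t2 = [0x80, 0x2f, 0x18, 0x2f]

RES = [0x80, 0x2f, 0x18, 0x2f]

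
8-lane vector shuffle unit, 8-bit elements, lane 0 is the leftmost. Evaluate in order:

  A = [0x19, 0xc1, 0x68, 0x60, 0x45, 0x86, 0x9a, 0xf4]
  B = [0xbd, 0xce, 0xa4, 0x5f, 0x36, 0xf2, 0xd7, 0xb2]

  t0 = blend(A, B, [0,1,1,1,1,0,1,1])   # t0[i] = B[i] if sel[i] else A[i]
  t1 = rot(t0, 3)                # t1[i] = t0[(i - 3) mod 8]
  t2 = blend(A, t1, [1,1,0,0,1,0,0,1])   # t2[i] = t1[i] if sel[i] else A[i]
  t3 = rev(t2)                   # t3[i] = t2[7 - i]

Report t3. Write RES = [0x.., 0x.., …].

RES = [ 0x36  0x9a  0x86  0xce  0x60  0x68  0xd7  0x86 ]

→ t0 |19|ce|a4|5f|36|86|d7|b2|
→ t1 |86|d7|b2|19|ce|a4|5f|36|
→ t2 |86|d7|68|60|ce|86|9a|36|
→ t3 |36|9a|86|ce|60|68|d7|86|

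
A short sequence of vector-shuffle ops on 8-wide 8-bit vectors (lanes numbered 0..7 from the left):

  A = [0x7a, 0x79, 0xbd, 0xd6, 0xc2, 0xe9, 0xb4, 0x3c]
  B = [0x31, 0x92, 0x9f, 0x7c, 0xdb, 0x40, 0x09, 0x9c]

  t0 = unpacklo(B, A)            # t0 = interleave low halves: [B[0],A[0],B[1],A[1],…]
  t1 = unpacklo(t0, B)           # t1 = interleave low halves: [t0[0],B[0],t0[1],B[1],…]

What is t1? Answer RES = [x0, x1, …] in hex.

RES = [ 0x31  0x31  0x7a  0x92  0x92  0x9f  0x79  0x7c ]

→ t0 |31|7a|92|79|9f|bd|7c|d6|
→ t1 |31|31|7a|92|92|9f|79|7c|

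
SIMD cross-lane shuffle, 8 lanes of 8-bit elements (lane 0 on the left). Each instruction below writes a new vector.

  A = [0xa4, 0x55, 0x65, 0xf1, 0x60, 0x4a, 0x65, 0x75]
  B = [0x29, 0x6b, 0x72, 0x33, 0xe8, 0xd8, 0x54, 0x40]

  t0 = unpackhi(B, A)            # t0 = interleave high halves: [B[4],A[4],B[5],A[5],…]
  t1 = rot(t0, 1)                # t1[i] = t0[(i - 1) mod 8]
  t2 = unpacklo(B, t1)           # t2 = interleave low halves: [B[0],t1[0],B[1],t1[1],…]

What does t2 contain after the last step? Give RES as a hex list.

t0 = [0xe8, 0x60, 0xd8, 0x4a, 0x54, 0x65, 0x40, 0x75]
t1 = [0x75, 0xe8, 0x60, 0xd8, 0x4a, 0x54, 0x65, 0x40]
t2 = [0x29, 0x75, 0x6b, 0xe8, 0x72, 0x60, 0x33, 0xd8]

RES = [ 0x29  0x75  0x6b  0xe8  0x72  0x60  0x33  0xd8 ]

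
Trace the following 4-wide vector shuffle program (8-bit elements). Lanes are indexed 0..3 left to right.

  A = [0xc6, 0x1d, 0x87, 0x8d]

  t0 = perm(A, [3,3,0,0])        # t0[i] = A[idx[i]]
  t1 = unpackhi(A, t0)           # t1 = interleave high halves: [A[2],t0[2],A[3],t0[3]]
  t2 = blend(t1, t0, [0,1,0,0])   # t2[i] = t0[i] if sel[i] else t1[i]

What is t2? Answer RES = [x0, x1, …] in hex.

RES = [0x87, 0x8d, 0x8d, 0xc6]

t0 = [0x8d, 0x8d, 0xc6, 0xc6]
t1 = [0x87, 0xc6, 0x8d, 0xc6]
t2 = [0x87, 0x8d, 0x8d, 0xc6]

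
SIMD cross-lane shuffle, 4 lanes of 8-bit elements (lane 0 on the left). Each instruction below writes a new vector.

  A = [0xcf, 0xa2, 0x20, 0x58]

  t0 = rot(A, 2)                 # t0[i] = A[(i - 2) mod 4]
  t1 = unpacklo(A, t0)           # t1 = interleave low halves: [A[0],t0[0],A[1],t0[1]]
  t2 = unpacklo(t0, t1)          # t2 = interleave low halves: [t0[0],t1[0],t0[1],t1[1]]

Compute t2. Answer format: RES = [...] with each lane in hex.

RES = [ 0x20  0xcf  0x58  0x20 ]

t0 = [0x20, 0x58, 0xcf, 0xa2]
t1 = [0xcf, 0x20, 0xa2, 0x58]
t2 = [0x20, 0xcf, 0x58, 0x20]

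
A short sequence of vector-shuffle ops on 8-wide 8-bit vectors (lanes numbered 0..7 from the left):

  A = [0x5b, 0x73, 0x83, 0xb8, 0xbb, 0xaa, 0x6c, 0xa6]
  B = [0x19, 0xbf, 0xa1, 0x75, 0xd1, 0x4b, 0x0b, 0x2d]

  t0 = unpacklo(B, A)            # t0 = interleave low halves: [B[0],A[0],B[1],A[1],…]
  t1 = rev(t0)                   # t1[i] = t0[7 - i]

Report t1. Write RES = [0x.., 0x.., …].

RES = [ 0xb8  0x75  0x83  0xa1  0x73  0xbf  0x5b  0x19 ]

t0 = [0x19, 0x5b, 0xbf, 0x73, 0xa1, 0x83, 0x75, 0xb8]
t1 = [0xb8, 0x75, 0x83, 0xa1, 0x73, 0xbf, 0x5b, 0x19]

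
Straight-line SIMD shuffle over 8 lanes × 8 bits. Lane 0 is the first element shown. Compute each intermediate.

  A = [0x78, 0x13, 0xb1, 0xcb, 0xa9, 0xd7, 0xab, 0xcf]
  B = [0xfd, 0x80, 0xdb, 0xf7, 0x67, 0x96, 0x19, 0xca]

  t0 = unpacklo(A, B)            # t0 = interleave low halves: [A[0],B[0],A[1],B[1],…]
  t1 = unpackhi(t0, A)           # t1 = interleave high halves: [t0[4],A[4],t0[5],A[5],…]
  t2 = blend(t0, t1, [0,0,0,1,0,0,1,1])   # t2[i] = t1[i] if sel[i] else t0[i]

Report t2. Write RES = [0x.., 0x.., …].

RES = [0x78, 0xfd, 0x13, 0xd7, 0xb1, 0xdb, 0xf7, 0xcf]

→ t0 |78|fd|13|80|b1|db|cb|f7|
→ t1 |b1|a9|db|d7|cb|ab|f7|cf|
→ t2 |78|fd|13|d7|b1|db|f7|cf|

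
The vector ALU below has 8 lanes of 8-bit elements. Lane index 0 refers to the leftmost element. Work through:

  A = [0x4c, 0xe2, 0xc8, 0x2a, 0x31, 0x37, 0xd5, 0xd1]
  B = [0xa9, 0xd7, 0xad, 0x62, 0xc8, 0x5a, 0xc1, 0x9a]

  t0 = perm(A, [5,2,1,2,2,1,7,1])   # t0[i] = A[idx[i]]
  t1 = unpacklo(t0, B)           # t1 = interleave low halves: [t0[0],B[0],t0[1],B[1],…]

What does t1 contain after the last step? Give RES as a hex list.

  t0: 37 c8 e2 c8 c8 e2 d1 e2
  t1: 37 a9 c8 d7 e2 ad c8 62

RES = [ 0x37  0xa9  0xc8  0xd7  0xe2  0xad  0xc8  0x62 ]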